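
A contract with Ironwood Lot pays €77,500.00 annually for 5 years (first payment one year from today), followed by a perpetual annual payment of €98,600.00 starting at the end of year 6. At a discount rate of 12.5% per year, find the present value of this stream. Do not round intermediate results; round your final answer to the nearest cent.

PV of 5-year annuity: €77,500.00 × [1 − (1+0.125)^−5] / 0.125 = 275944.04647
Perpetuity value at year 5: €98,600.00 / 0.125 = 788800.00000
PV of perpetuity: 788800.00000 / (1+0.125)^5 = 437727.96152
Total PV = 275944.04647 + 437727.96152 = 713672.00799

€713672.01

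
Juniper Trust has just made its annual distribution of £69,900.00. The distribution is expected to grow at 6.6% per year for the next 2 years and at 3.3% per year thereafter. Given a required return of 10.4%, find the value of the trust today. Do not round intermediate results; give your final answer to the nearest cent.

D_1 = 74513.40000
D_2 = 79431.28440
Terminal value at year 2: TV = D_2×(1+g_2)/(r−g_2) = 82052.51679/0.071 = 1155669.25050
P_0 = D_1/(1+r)^1 + D_2/(1+r)^2 + TV/(1+r)^2
    = 67494.02174 + 65170.85795 + 948190.08816 = 1080854.96785

£1080854.97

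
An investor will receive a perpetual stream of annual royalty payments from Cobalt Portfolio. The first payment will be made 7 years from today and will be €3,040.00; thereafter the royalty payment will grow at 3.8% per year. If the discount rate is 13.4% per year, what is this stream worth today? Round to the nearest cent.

€14891.01

Value at end of year 6: C₁ / (r − g) = €3,040.00 / (0.134 − 0.038) = €31,666.6667
Discount to today: PV = €31,666.6667 / (1 + 0.134)^6 = €31,666.6667 / 2.126563 = €14,891.01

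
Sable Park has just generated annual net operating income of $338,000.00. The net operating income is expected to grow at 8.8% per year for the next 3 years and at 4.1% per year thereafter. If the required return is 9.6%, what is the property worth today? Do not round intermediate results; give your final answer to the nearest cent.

$7257617.78

D_1 = 367744.00000
D_2 = 400105.47200
D_3 = 435314.75354
Terminal value at year 3: TV = D_3×(1+g_2)/(r−g_2) = 453162.65843/0.055 = 8239321.06238
P_0 = D_1/(1+r)^1 + D_2/(1+r)^2 + D_3/(1+r)^3 + TV/(1+r)^3
    = 335532.84672 + 333083.70185 + 330652.43395 + 6258348.79535 = 7257617.77786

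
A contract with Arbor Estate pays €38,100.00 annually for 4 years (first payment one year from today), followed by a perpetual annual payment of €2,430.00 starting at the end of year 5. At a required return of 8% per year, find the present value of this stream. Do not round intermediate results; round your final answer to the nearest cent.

€148518.56

PV of 4-year annuity: €38,100.00 × [1 − (1+0.08)^−4] / 0.08 = 126192.03261
Perpetuity value at year 4: €2,430.00 / 0.08 = 30375.00000
PV of perpetuity: 30375.00000 / (1+0.08)^4 = 22326.53178
Total PV = 126192.03261 + 22326.53178 = 148518.56438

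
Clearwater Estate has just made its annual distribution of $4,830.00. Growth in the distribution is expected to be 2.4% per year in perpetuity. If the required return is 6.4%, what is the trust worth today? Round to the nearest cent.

D₁ = D₀ × (1 + g) = $4,830.00 × 1.024 = $4,945.9200
Growing perpetuity: P = D₁ / (r − g) = $4,945.9200 / (0.064 − 0.024) = $123,648.00

$123648.00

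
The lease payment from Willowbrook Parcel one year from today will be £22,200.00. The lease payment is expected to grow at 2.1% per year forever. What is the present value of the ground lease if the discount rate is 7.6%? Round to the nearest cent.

Growing perpetuity: P = D₁ / (r − g) = £22,200.0000 / (0.076 − 0.021) = £403,636.36

£403636.36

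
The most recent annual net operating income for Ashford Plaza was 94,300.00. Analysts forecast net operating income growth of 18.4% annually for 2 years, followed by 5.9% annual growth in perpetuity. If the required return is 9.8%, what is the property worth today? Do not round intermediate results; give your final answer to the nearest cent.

3188767.87

D_1 = 111651.20000
D_2 = 132195.02080
Terminal value at year 2: TV = D_2×(1+g_2)/(r−g_2) = 139994.52703/0.039 = 3589603.25711
P_0 = D_1/(1+r)^1 + D_2/(1+r)^2 + TV/(1+r)^2
    = 101685.97450 + 109650.44973 + 2977431.44275 = 3188767.86698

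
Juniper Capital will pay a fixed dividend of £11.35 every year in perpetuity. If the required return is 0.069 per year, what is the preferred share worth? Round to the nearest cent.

Level perpetuity: PV = C / r = £11.35 / 0.069 = £164.49

£164.49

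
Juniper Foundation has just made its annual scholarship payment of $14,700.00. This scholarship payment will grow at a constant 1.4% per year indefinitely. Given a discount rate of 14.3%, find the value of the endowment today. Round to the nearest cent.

$115548.84

D₁ = D₀ × (1 + g) = $14,700.00 × 1.014 = $14,905.8000
Growing perpetuity: P = D₁ / (r − g) = $14,905.8000 / (0.143 − 0.014) = $115,548.84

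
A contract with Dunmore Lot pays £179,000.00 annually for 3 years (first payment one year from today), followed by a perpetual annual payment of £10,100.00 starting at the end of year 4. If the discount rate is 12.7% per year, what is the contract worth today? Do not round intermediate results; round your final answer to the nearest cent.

PV of 3-year annuity: £179,000.00 × [1 − (1+0.127)^−3] / 0.127 = 424808.62093
Perpetuity value at year 3: £10,100.00 / 0.127 = 79527.55906
PV of perpetuity: 79527.55906 / (1+0.127)^3 = 55557.91061
Total PV = 424808.62093 + 55557.91061 = 480366.53154

£480366.53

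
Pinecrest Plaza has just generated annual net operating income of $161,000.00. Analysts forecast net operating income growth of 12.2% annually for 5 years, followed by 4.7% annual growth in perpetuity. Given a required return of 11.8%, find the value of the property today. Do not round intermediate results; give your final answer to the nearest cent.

$3230641.83

D_1 = 180642.00000
D_2 = 202680.32400
D_3 = 227407.32353
D_4 = 255151.01700
D_5 = 286279.44107
Terminal value at year 5: TV = D_5×(1+g_2)/(r−g_2) = 299734.57480/0.071 = 4221613.72961
P_0 = D_1/(1+r)^1 + D_2/(1+r)^2 + D_3/(1+r)^3 + D_4/(1+r)^4 + D_5/(1+r)^5 + TV/(1+r)^5
    = 161576.02862 + 162154.11817 + 162734.27602 + 163316.50956 + 163900.82623 + 2416960.07136 = 3230641.82997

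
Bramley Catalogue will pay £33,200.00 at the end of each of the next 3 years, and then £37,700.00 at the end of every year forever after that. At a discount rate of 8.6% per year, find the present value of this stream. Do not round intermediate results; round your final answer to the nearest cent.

£426899.57

PV of 3-year annuity: £33,200.00 × [1 − (1+0.086)^−3] / 0.086 = 84641.71694
Perpetuity value at year 3: £37,700.00 / 0.086 = 438372.09302
PV of perpetuity: 438372.09302 / (1+0.086)^3 = 342257.85421
Total PV = 84641.71694 + 342257.85421 = 426899.57115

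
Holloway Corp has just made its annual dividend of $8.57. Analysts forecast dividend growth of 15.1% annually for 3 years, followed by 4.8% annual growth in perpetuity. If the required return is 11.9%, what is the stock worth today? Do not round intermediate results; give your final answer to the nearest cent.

D_1 = 9.86407
D_2 = 11.35354
D_3 = 13.06793
Terminal value at year 3: TV = D_3×(1+g_2)/(r−g_2) = 13.69519/0.071 = 192.89001
P_0 = D_1/(1+r)^1 + D_2/(1+r)^2 + D_3/(1+r)^3 + TV/(1+r)^3
    = 8.81508 + 9.06716 + 9.32645 + 137.66371 = 164.87240

$164.87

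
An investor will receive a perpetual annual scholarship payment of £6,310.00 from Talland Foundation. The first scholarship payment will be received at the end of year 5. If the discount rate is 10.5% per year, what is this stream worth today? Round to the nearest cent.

Value at end of year 4: C / r = £6,310.00 / 0.105 = £60,095.2381
Discount to today: PV = £60,095.2381 / (1 + 0.105)^4 = £60,095.2381 / 1.490902 = £40,307.97

£40307.97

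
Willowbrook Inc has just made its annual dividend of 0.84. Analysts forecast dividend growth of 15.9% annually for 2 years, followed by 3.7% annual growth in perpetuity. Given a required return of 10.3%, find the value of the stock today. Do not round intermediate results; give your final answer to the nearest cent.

D_1 = 0.97356
D_2 = 1.12836
Terminal value at year 2: TV = D_2×(1+g_2)/(r−g_2) = 1.17011/0.066 = 17.72887
P_0 = D_1/(1+r)^1 + D_2/(1+r)^2 + TV/(1+r)^2
    = 0.88265 + 0.92746 + 14.57236 = 16.38247

16.38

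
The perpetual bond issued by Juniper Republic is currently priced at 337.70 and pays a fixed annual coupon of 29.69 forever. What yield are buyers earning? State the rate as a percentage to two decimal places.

8.79%

P = C/r ⇒ r = C/P = 29.69/337.70 = 0.087918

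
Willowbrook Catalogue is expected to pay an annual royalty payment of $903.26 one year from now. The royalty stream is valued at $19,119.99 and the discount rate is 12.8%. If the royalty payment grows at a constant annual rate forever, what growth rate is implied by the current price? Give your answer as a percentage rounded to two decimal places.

P = D₁/(r−g) ⇒ g = r − D₁/P = 0.128 − $903.26/$19,119.99 = 0.080758

8.08%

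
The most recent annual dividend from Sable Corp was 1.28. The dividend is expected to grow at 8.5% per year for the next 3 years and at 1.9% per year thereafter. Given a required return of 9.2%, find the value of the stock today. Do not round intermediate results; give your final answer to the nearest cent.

21.32

D_1 = 1.38880
D_2 = 1.50685
D_3 = 1.63493
Terminal value at year 3: TV = D_3×(1+g_2)/(r−g_2) = 1.66599/0.073 = 22.82183
P_0 = D_1/(1+r)^1 + D_2/(1+r)^2 + D_3/(1+r)^3 + TV/(1+r)^3
    = 1.27179 + 1.26364 + 1.25554 + 17.52599 = 21.31697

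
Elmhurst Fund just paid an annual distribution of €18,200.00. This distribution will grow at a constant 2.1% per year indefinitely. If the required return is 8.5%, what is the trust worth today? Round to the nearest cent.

€290346.88

D₁ = D₀ × (1 + g) = €18,200.00 × 1.021 = €18,582.2000
Growing perpetuity: P = D₁ / (r − g) = €18,582.2000 / (0.085 − 0.021) = €290,346.88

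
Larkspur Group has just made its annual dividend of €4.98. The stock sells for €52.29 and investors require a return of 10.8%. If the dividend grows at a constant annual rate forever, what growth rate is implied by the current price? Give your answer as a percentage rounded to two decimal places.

P = D₀(1+g)/(r−g) ⇒ P(r−g) = D₀(1+g) ⇒ g(P+D₀) = P·r − D₀
g = (P·r − D₀)/(P + D₀) = (€52.29×0.108 − €4.98) / (€52.29 + €4.98) = 0.011652

1.17%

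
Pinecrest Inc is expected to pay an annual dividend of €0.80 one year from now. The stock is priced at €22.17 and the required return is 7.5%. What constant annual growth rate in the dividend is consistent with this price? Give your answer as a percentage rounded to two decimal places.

3.89%

P = D₁/(r−g) ⇒ g = r − D₁/P = 0.075 − €0.80/€22.17 = 0.038915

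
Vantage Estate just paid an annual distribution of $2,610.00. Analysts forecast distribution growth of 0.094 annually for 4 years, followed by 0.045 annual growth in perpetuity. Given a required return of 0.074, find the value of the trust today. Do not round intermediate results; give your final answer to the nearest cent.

D_1 = 2855.34000
D_2 = 3123.74196
D_3 = 3417.37370
D_4 = 3738.60683
Terminal value at year 4: TV = D_4×(1+g_2)/(r−g_2) = 3906.84414/0.029 = 134718.76344
P_0 = D_1/(1+r)^1 + D_2/(1+r)^2 + D_3/(1+r)^3 + D_4/(1+r)^4 + TV/(1+r)^4
    = 2658.60335 + 2708.11179 + 2758.54218 + 2809.91168 + 101253.71406 = 112188.88307

$112188.88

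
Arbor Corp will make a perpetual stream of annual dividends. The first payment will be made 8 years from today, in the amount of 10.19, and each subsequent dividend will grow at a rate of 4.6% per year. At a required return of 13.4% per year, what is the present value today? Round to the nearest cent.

Value at end of year 7: C₁ / (r − g) = 10.19 / (0.134 − 0.046) = 115.7955
Discount to today: PV = 115.7955 / (1 + 0.134)^7 = 115.7955 / 2.411523 = 48.02

48.02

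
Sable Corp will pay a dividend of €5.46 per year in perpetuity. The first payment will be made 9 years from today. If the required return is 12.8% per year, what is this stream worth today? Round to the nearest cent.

Value at end of year 8: C / r = €5.46 / 0.128 = €42.6563
Discount to today: PV = €42.6563 / (1 + 0.128)^8 = €42.6563 / 2.621035 = €16.27

€16.27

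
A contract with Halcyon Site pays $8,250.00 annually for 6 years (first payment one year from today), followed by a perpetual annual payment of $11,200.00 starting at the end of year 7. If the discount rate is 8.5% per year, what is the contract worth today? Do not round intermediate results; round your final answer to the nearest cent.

PV of 6-year annuity: $8,250.00 × [1 − (1+0.085)^−6] / 0.085 = 37567.09415
Perpetuity value at year 6: $11,200.00 / 0.085 = 131764.70588
PV of perpetuity: 131764.70588 / (1+0.085)^6 = 80764.52958
Total PV = 37567.09415 + 80764.52958 = 118331.62373

$118331.62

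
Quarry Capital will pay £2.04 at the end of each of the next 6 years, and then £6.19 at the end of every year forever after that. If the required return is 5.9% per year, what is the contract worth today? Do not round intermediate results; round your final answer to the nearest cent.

£84.44

PV of 6-year annuity: £2.04 × [1 − (1+0.059)^−6] / 0.059 = 10.06294
Perpetuity value at year 6: £6.19 / 0.059 = 104.91525
PV of perpetuity: 104.91525 / (1+0.059)^6 = 74.38115
Total PV = 10.06294 + 74.38115 = 84.44408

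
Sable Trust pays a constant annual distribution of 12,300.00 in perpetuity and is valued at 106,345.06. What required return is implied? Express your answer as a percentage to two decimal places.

11.57%

P = C/r ⇒ r = C/P = 12,300.00/106,345.06 = 0.115661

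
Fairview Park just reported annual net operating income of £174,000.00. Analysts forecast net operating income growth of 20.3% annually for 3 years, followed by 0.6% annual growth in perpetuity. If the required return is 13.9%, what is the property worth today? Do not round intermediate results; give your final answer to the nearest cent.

£2133567.15

D_1 = 209322.00000
D_2 = 251814.36600
D_3 = 302932.68230
Terminal value at year 3: TV = D_3×(1+g_2)/(r−g_2) = 304750.27839/0.133 = 2291355.47663
P_0 = D_1/(1+r)^1 + D_2/(1+r)^2 + D_3/(1+r)^3 + TV/(1+r)^3
    = 183776.99737 + 194103.36069 + 205009.95866 + 1550676.83018 = 2133567.14690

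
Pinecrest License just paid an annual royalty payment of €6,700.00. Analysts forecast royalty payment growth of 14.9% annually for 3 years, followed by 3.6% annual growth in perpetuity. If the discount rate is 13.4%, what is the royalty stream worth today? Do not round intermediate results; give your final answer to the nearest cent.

€94313.02

D_1 = 7698.30000
D_2 = 8845.34670
D_3 = 10163.30336
Terminal value at year 3: TV = D_3×(1+g_2)/(r−g_2) = 10529.18228/0.098 = 107440.63550
P_0 = D_1/(1+r)^1 + D_2/(1+r)^2 + D_3/(1+r)^3 + TV/(1+r)^3
    = 6788.62434 + 6878.42096 + 6969.40536 + 73676.57096 = 94313.02162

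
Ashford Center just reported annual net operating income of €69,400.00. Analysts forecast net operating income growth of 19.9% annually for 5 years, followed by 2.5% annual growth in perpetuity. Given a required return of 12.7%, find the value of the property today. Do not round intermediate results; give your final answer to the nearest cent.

D_1 = 83210.60000
D_2 = 99769.50940
D_3 = 119623.64177
D_4 = 143428.74648
D_5 = 171971.06703
Terminal value at year 5: TV = D_5×(1+g_2)/(r−g_2) = 176270.34371/0.102 = 1728140.62460
P_0 = D_1/(1+r)^1 + D_2/(1+r)^2 + D_3/(1+r)^3 + D_4/(1+r)^4 + D_5/(1+r)^5 + TV/(1+r)^5
    = 73833.71783 + 78550.69005 + 83569.01275 + 88907.93814 + 94587.94839 + 950516.14800 = 1369965.45516

€1369965.46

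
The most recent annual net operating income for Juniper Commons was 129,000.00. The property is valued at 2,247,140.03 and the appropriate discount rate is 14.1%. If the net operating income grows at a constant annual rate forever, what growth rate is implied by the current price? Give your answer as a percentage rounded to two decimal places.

P = D₀(1+g)/(r−g) ⇒ P(r−g) = D₀(1+g) ⇒ g(P+D₀) = P·r − D₀
g = (P·r − D₀)/(P + D₀) = (2,247,140.03×0.141 − 129,000.00) / (2,247,140.03 + 129,000.00) = 0.079055

7.91%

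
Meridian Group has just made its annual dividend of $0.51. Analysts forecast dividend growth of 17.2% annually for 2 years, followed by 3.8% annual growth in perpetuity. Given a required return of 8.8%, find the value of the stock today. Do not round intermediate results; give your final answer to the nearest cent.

$13.43

D_1 = 0.59772
D_2 = 0.70053
Terminal value at year 2: TV = D_2×(1+g_2)/(r−g_2) = 0.72715/0.05 = 14.54296
P_0 = D_1/(1+r)^1 + D_2/(1+r)^2 + TV/(1+r)^2
    = 0.54937 + 0.59179 + 12.28556 = 13.42672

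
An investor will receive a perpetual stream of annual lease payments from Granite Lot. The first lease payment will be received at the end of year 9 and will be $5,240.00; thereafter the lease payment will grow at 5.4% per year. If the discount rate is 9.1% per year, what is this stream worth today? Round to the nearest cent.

Value at end of year 8: C₁ / (r − g) = $5,240.00 / (0.091 − 0.054) = $141,621.6216
Discount to today: PV = $141,621.6216 / (1 + 0.091)^8 = $141,621.6216 / 2.007234 = $70,555.61

$70555.61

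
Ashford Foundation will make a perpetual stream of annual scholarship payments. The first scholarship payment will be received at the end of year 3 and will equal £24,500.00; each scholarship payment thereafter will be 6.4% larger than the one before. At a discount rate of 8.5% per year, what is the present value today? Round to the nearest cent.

£991031.17

Value at end of year 2: C₁ / (r − g) = £24,500.00 / (0.085 − 0.064) = £1,166,666.6667
Discount to today: PV = £1,166,666.6667 / (1 + 0.085)^2 = £1,166,666.6667 / 1.177225 = £991,031.17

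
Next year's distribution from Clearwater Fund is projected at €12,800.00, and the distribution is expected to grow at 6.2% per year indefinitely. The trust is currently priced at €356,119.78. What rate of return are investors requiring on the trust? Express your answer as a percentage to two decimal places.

9.79%

P = D₁/(r − g) ⇒ r = D₁/P + g = €12,800.0000/€356,119.78 + 0.062 = 0.035943 + 0.062 = 0.097943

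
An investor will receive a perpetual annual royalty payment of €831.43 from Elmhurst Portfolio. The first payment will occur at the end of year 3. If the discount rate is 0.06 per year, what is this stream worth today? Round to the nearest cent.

€12332.83

Value at end of year 2: C / r = €831.43 / 0.06 = €13,857.1667
Discount to today: PV = €13,857.1667 / (1 + 0.06)^2 = €13,857.1667 / 1.123600 = €12,332.83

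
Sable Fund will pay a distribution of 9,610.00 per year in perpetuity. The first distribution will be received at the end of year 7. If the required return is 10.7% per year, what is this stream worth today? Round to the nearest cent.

Value at end of year 6: C / r = 9,610.00 / 0.107 = 89,813.0841
Discount to today: PV = 89,813.0841 / (1 + 0.107)^6 = 89,813.0841 / 1.840288 = 48,803.83

48803.83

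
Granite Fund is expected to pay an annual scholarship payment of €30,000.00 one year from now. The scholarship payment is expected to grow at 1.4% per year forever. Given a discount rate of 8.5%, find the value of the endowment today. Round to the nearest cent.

Growing perpetuity: P = D₁ / (r − g) = €30,000.0000 / (0.085 − 0.014) = €422,535.21

€422535.21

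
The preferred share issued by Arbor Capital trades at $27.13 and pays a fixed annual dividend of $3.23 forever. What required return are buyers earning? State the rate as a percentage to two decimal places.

P = C/r ⇒ r = C/P = $3.23/$27.13 = 0.119056

11.91%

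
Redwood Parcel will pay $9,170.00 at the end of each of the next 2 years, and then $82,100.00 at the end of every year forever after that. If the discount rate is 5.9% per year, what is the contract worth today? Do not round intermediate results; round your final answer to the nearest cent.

PV of 2-year annuity: $9,170.00 × [1 − (1+0.059)^−2] / 0.059 = 16835.80016
Perpetuity value at year 2: $82,100.00 / 0.059 = 1391525.42373
PV of perpetuity: 1391525.42373 / (1+0.059)^2 = 1240792.68728
Total PV = 16835.80016 + 1240792.68728 = 1257628.48745

$1257628.49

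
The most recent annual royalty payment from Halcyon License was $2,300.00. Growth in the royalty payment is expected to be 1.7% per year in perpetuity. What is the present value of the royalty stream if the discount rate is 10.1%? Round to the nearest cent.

$27846.43

D₁ = D₀ × (1 + g) = $2,300.00 × 1.017 = $2,339.1000
Growing perpetuity: P = D₁ / (r − g) = $2,339.1000 / (0.101 − 0.017) = $27,846.43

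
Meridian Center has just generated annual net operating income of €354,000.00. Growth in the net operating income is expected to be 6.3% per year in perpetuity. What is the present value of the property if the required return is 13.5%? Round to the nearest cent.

€5226416.67

D₁ = D₀ × (1 + g) = €354,000.00 × 1.063 = €376,302.0000
Growing perpetuity: P = D₁ / (r − g) = €376,302.0000 / (0.135 − 0.063) = €5,226,416.67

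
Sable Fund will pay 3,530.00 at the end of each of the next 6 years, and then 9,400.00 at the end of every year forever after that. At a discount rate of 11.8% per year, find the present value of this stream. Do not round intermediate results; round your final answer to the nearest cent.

PV of 6-year annuity: 3,530.00 × [1 − (1+0.118)^−6] / 0.118 = 14595.84998
Perpetuity value at year 6: 9,400.00 / 0.118 = 79661.01695
PV of perpetuity: 79661.01695 / (1+0.118)^6 = 40793.88103
Total PV = 14595.84998 + 40793.88103 = 55389.73101

55389.73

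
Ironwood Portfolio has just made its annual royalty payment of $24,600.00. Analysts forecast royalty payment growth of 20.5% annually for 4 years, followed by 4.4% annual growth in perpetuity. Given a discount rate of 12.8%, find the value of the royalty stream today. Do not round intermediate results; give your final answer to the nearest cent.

D_1 = 29643.00000
D_2 = 35719.81500
D_3 = 43042.37707
D_4 = 51866.06438
Terminal value at year 4: TV = D_4×(1+g_2)/(r−g_2) = 54148.17121/0.084 = 644621.08581
P_0 = D_1/(1+r)^1 + D_2/(1+r)^2 + D_3/(1+r)^3 + D_4/(1+r)^4 + TV/(1+r)^4
    = 26279.25532 + 28073.14066 + 29989.48093 + 32036.63521 + 398169.60909 = 514548.12121

$514548.12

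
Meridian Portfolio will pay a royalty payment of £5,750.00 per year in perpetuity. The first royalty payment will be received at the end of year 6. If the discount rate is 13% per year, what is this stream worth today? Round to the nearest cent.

Value at end of year 5: C / r = £5,750.00 / 0.13 = £44,230.7692
Discount to today: PV = £44,230.7692 / (1 + 0.13)^5 = £44,230.7692 / 1.842435 = £24,006.69

£24006.69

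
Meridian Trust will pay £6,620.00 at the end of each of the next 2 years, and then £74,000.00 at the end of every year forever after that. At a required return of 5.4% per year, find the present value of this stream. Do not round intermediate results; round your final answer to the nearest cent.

PV of 2-year annuity: £6,620.00 × [1 − (1+0.054)^−2] / 0.054 = 12239.88132
Perpetuity value at year 2: £74,000.00 / 0.054 = 1370370.37037
PV of perpetuity: 1370370.37037 / (1+0.054)^2 = 1233549.94470
Total PV = 12239.88132 + 1233549.94470 = 1245789.82603

£1245789.83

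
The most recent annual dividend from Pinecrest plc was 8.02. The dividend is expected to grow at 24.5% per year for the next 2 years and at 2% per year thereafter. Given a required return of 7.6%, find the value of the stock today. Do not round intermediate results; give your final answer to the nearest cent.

D_1 = 9.98490
D_2 = 12.43120
Terminal value at year 2: TV = D_2×(1+g_2)/(r−g_2) = 12.67982/0.056 = 226.42544
P_0 = D_1/(1+r)^1 + D_2/(1+r)^2 + TV/(1+r)^2
    = 9.27965 + 10.73714 + 195.56930 = 215.58608

215.59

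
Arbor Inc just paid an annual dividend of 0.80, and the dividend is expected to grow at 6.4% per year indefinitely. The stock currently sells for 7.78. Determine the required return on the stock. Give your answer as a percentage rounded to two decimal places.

D₁ = 0.80 × 1.064 = 0.8512
P = D₁/(r − g) ⇒ r = D₁/P + g = 0.8512/7.78 + 0.064 = 0.109409 + 0.064 = 0.173409

17.34%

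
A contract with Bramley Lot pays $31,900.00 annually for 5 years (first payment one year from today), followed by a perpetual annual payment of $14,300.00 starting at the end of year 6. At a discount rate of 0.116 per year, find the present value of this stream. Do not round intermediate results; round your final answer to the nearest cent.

$187353.68

PV of 5-year annuity: $31,900.00 × [1 − (1+0.116)^−5] / 0.116 = 116141.03788
Perpetuity value at year 5: $14,300.00 / 0.116 = 123275.86207
PV of perpetuity: 123275.86207 / (1+0.116)^5 = 71212.63819
Total PV = 116141.03788 + 71212.63819 = 187353.67607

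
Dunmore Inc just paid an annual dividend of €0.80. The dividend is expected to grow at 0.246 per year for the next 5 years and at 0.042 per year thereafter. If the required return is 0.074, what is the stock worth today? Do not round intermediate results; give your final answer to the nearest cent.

D_1 = 0.99680
D_2 = 1.24201
D_3 = 1.54755
D_4 = 1.92824
D_5 = 2.40259
Terminal value at year 5: TV = D_5×(1+g_2)/(r−g_2) = 2.50350/0.032 = 78.23443
P_0 = D_1/(1+r)^1 + D_2/(1+r)^2 + D_3/(1+r)^3 + D_4/(1+r)^4 + D_5/(1+r)^5 + TV/(1+r)^5
    = 0.92812 + 1.07676 + 1.24920 + 1.44926 + 1.68135 + 54.74904 = 61.13373

€61.13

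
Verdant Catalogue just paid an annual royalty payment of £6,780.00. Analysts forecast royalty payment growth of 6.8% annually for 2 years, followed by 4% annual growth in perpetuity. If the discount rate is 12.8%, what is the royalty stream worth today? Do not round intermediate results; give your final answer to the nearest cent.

£84327.07

D_1 = 7241.04000
D_2 = 7733.43072
Terminal value at year 2: TV = D_2×(1+g_2)/(r−g_2) = 8042.76795/0.088 = 91395.09033
P_0 = D_1/(1+r)^1 + D_2/(1+r)^2 + TV/(1+r)^2
    = 6419.36170 + 6077.90629 + 71829.80164 = 84327.06963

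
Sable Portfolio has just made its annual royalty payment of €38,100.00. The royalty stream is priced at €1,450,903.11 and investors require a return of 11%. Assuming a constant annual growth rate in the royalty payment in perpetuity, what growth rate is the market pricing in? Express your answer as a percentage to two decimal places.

8.16%

P = D₀(1+g)/(r−g) ⇒ P(r−g) = D₀(1+g) ⇒ g(P+D₀) = P·r − D₀
g = (P·r − D₀)/(P + D₀) = (€1,450,903.11×0.11 − €38,100.00) / (€1,450,903.11 + €38,100.00) = 0.081598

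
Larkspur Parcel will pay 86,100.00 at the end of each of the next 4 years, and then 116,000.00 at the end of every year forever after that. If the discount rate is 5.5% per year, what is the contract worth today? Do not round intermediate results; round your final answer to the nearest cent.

PV of 4-year annuity: 86,100.00 × [1 − (1+0.055)^−4] / 0.055 = 301793.42549
Perpetuity value at year 4: 116,000.00 / 0.055 = 2109090.90909
PV of perpetuity: 2109090.90909 / (1+0.055)^4 = 1702493.49496
Total PV = 301793.42549 + 1702493.49496 = 2004286.92045

2004286.92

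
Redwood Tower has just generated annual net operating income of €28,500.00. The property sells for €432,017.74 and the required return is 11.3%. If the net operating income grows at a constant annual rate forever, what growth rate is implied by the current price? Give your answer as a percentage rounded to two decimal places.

P = D₀(1+g)/(r−g) ⇒ P(r−g) = D₀(1+g) ⇒ g(P+D₀) = P·r − D₀
g = (P·r − D₀)/(P + D₀) = (€432,017.74×0.113 − €28,500.00) / (€432,017.74 + €28,500.00) = 0.044120

4.41%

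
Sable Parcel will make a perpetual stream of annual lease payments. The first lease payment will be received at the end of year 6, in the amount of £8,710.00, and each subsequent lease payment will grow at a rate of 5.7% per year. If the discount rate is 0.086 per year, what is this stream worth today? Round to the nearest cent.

Value at end of year 5: C₁ / (r − g) = £8,710.00 / (0.086 − 0.057) = £300,344.8276
Discount to today: PV = £300,344.8276 / (1 + 0.086)^5 = £300,344.8276 / 1.510599 = £198,825.02

£198825.02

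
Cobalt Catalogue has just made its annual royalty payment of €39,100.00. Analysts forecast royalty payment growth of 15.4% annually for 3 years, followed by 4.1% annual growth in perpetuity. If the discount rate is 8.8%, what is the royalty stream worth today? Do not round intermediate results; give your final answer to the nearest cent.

D_1 = 45121.40000
D_2 = 52070.09560
D_3 = 60088.89032
Terminal value at year 3: TV = D_3×(1+g_2)/(r−g_2) = 62552.53483/0.047 = 1330904.99629
P_0 = D_1/(1+r)^1 + D_2/(1+r)^2 + D_3/(1+r)^3 + TV/(1+r)^3
    = 41471.87500 + 43987.63212 + 46655.99951 + 1033380.75517 = 1165496.26181

€1165496.26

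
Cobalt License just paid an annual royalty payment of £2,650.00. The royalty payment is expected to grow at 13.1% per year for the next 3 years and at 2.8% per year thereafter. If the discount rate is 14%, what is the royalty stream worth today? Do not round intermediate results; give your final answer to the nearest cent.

D_1 = 2997.15000
D_2 = 3389.77665
D_3 = 3833.83739
Terminal value at year 3: TV = D_3×(1+g_2)/(r−g_2) = 3941.18484/0.112 = 35189.15034
P_0 = D_1/(1+r)^1 + D_2/(1+r)^2 + D_3/(1+r)^3 + TV/(1+r)^3
    = 2629.07895 + 2608.32306 + 2587.73104 + 23751.67416 = 31576.80720

£31576.81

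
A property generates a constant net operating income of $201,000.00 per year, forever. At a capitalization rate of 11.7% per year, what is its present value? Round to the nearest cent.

$1717948.72

Level perpetuity: PV = C / r = $201,000.00 / 0.117 = $1,717,948.72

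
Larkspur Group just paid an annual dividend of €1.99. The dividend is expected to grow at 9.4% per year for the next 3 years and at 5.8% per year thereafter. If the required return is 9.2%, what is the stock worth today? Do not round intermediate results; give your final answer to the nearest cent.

€68.26

D_1 = 2.17706
D_2 = 2.38170
D_3 = 2.60558
Terminal value at year 3: TV = D_3×(1+g_2)/(r−g_2) = 2.75671/0.034 = 81.07964
P_0 = D_1/(1+r)^1 + D_2/(1+r)^2 + D_3/(1+r)^3 + TV/(1+r)^3
    = 1.99364 + 1.99730 + 2.00095 + 62.26498 = 68.25688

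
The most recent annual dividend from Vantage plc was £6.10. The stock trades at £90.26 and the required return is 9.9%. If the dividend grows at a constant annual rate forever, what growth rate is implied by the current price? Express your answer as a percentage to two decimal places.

P = D₀(1+g)/(r−g) ⇒ P(r−g) = D₀(1+g) ⇒ g(P+D₀) = P·r − D₀
g = (P·r − D₀)/(P + D₀) = (£90.26×0.099 − £6.10) / (£90.26 + £6.10) = 0.029429

2.94%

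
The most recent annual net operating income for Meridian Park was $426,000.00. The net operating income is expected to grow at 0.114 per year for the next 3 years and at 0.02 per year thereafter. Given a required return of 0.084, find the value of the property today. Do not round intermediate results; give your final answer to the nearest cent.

$8718864.95

D_1 = 474564.00000
D_2 = 528664.29600
D_3 = 588932.02574
Terminal value at year 3: TV = D_3×(1+g_2)/(r−g_2) = 600710.66626/0.064 = 9386104.16030
P_0 = D_1/(1+r)^1 + D_2/(1+r)^2 + D_3/(1+r)^3 + TV/(1+r)^3
    = 437789.66790 + 449905.61812 + 462356.88061 + 7368812.78471 = 8718864.95133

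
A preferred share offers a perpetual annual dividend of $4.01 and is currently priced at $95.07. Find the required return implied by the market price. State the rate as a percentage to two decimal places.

4.22%

P = C/r ⇒ r = C/P = $4.01/$95.07 = 0.042179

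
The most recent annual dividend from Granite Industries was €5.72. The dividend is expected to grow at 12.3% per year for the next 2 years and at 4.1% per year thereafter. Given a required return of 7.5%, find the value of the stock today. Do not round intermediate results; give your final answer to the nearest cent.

D_1 = 6.42356
D_2 = 7.21366
Terminal value at year 2: TV = D_2×(1+g_2)/(r−g_2) = 7.50942/0.034 = 220.86523
P_0 = D_1/(1+r)^1 + D_2/(1+r)^2 + TV/(1+r)^2
    = 5.97540 + 6.24221 + 191.12189 = 203.33951

€203.34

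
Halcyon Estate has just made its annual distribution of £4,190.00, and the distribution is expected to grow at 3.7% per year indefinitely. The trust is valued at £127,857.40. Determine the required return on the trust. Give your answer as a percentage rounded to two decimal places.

D₁ = £4,190.00 × 1.037 = £4,345.0300
P = D₁/(r − g) ⇒ r = D₁/P + g = £4,345.0300/£127,857.40 + 0.037 = 0.033983 + 0.037 = 0.070983

7.10%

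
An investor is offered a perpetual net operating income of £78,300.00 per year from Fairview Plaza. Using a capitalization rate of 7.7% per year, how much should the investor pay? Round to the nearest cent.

£1016883.12

Level perpetuity: PV = C / r = £78,300.00 / 0.077 = £1,016,883.12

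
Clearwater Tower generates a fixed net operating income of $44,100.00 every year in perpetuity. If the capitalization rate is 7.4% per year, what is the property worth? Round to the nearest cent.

Level perpetuity: PV = C / r = $44,100.00 / 0.074 = $595,945.95

$595945.95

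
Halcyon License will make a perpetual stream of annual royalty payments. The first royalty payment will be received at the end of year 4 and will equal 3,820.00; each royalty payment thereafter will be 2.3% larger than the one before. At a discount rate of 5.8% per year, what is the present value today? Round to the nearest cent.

Value at end of year 3: C₁ / (r − g) = 3,820.00 / (0.058 − 0.023) = 109,142.8571
Discount to today: PV = 109,142.8571 / (1 + 0.058)^3 = 109,142.8571 / 1.184287 = 92,159.12

92159.12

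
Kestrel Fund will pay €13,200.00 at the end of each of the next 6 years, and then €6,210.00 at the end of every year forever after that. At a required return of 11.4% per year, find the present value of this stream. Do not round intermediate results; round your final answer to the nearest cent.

€83707.49

PV of 6-year annuity: €13,200.00 × [1 − (1+0.114)^−6] / 0.114 = 55205.47494
Perpetuity value at year 6: €6,210.00 / 0.114 = 54473.68421
PV of perpetuity: 54473.68421 / (1+0.114)^6 = 28502.01759
Total PV = 55205.47494 + 28502.01759 = 83707.49253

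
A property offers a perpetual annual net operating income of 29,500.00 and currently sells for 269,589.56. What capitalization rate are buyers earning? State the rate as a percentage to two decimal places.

P = C/r ⇒ r = C/P = 29,500.00/269,589.56 = 0.109426

10.94%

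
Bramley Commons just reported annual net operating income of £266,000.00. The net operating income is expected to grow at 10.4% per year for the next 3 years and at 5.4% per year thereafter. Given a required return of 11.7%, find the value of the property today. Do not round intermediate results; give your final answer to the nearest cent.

D_1 = 293664.00000
D_2 = 324205.05600
D_3 = 357922.38182
Terminal value at year 3: TV = D_3×(1+g_2)/(r−g_2) = 377250.19044/0.063 = 5988098.26099
P_0 = D_1/(1+r)^1 + D_2/(1+r)^2 + D_3/(1+r)^3 + TV/(1+r)^3
    = 262904.20770 + 259844.44521 + 256820.29321 + 4296644.27048 = 5076213.21659

£5076213.22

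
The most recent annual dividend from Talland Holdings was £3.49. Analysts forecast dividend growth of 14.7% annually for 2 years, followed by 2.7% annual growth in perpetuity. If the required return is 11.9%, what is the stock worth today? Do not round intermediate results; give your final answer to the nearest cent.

D_1 = 4.00303
D_2 = 4.59148
Terminal value at year 2: TV = D_2×(1+g_2)/(r−g_2) = 4.71545/0.092 = 51.25484
P_0 = D_1/(1+r)^1 + D_2/(1+r)^2 + TV/(1+r)^2
    = 3.57733 + 3.66684 + 40.93311 = 48.17728

£48.18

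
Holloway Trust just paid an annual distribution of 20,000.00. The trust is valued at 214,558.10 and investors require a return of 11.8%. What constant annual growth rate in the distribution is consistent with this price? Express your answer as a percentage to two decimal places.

P = D₀(1+g)/(r−g) ⇒ P(r−g) = D₀(1+g) ⇒ g(P+D₀) = P·r − D₀
g = (P·r − D₀)/(P + D₀) = (214,558.10×0.118 − 20,000.00) / (214,558.10 + 20,000.00) = 0.022672

2.27%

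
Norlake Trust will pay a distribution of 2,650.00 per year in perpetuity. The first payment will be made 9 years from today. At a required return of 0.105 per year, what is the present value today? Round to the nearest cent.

11354.25

Value at end of year 8: C / r = 2,650.00 / 0.105 = 25,238.0952
Discount to today: PV = 25,238.0952 / (1 + 0.105)^8 = 25,238.0952 / 2.222789 = 11,354.25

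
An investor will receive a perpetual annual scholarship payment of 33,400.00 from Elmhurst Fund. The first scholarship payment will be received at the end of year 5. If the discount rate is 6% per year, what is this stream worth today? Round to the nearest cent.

440932.14

Value at end of year 4: C / r = 33,400.00 / 0.06 = 556,666.6667
Discount to today: PV = 556,666.6667 / (1 + 0.06)^4 = 556,666.6667 / 1.262477 = 440,932.14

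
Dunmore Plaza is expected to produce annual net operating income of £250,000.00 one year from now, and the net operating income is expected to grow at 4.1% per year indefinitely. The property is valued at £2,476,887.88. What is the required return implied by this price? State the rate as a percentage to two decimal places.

P = D₁/(r − g) ⇒ r = D₁/P + g = £250,000.0000/£2,476,887.88 + 0.041 = 0.100933 + 0.041 = 0.141933

14.19%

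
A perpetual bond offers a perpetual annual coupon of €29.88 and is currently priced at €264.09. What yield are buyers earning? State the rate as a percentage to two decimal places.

11.31%

P = C/r ⇒ r = C/P = €29.88/€264.09 = 0.113143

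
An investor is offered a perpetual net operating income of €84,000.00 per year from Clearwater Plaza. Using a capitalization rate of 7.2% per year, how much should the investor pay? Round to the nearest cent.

€1166666.67

Level perpetuity: PV = C / r = €84,000.00 / 0.072 = €1,166,666.67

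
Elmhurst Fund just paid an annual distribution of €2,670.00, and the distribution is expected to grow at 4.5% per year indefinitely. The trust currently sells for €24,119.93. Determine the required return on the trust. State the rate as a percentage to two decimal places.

16.07%

D₁ = €2,670.00 × 1.045 = €2,790.1500
P = D₁/(r − g) ⇒ r = D₁/P + g = €2,790.1500/€24,119.93 + 0.045 = 0.115678 + 0.045 = 0.160678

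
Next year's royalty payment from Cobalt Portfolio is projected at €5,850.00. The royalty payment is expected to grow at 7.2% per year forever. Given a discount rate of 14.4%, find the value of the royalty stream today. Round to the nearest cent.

€81250.00

Growing perpetuity: P = D₁ / (r − g) = €5,850.0000 / (0.144 − 0.072) = €81,250.00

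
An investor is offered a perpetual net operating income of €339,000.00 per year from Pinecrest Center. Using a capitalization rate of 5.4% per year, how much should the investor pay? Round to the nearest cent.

Level perpetuity: PV = C / r = €339,000.00 / 0.054 = €6,277,777.78

€6277777.78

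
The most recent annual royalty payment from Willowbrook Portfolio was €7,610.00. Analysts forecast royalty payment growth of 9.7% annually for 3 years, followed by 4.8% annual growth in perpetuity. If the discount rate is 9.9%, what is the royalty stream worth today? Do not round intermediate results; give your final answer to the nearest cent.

€178272.85

D_1 = 8348.17000
D_2 = 9157.94249
D_3 = 10046.26291
Terminal value at year 3: TV = D_3×(1+g_2)/(r−g_2) = 10528.48353/0.051 = 206440.85355
P_0 = D_1/(1+r)^1 + D_2/(1+r)^2 + D_3/(1+r)^3 + TV/(1+r)^3
    = 7596.15105 + 7582.32730 + 7568.52870 + 155525.84470 = 178272.85174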